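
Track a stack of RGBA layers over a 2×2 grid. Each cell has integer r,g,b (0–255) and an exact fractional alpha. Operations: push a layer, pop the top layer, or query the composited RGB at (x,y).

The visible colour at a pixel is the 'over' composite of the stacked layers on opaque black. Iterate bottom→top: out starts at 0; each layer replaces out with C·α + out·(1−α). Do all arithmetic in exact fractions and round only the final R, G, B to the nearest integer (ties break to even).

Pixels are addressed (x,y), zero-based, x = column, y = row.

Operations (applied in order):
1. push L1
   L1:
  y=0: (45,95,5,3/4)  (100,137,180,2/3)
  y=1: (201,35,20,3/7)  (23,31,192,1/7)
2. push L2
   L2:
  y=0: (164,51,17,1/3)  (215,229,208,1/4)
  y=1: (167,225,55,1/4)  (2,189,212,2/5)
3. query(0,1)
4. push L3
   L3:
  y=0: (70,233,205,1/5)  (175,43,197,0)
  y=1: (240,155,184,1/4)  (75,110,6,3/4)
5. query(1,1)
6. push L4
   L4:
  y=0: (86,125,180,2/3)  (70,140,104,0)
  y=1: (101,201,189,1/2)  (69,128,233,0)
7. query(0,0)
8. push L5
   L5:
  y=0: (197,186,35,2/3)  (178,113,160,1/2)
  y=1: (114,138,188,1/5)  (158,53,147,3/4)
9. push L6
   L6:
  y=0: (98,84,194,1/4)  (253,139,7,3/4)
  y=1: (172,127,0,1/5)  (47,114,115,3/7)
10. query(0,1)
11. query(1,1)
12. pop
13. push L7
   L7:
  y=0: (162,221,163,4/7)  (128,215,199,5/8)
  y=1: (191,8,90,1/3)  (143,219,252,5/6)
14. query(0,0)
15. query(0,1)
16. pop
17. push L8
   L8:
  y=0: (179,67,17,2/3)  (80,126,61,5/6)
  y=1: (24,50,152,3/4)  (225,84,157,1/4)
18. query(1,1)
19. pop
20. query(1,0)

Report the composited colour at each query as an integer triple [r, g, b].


query (0,1) [L1,L2] — begin 0,0,0
L1 α=3/7: [603/7, 15, 60/7]
L2 α=1/4: [1489/14, 135/2, 565/28]
= [106, 68, 20]

query (1,1) [L1,L2,L3] — begin 0,0,0
+L1 (α=1/7) → [23/7, 31/7, 192/7]
+L2 (α=2/5) → [97/35, 2739/35, 3544/35]
+L3 (α=3/4) → [1993/35, 14289/140, 2087/70]
→ [57, 102, 30]

at x=0,y=0 over L1,L2,L3,L4:
+L1 (α=3/4) → [135/4, 285/4, 15/4]
+L2 (α=1/3) → [463/6, 129/2, 49/6]
+L3 (α=1/5) → [1136/15, 491/5, 713/15]
+L4 (α=2/3) → [3716/45, 1741/15, 6113/45]
→ [83, 116, 136]

query (0,1) [L1,L2,L3,L4,L5,L6] — begin 0,0,0
+L1 (α=3/7) → [603/7, 15, 60/7]
+L2 (α=1/4) → [1489/14, 135/2, 565/28]
+L3 (α=1/4) → [7827/56, 715/8, 6847/112]
+L4 (α=1/2) → [13483/112, 2323/16, 28015/224]
+L5 (α=1/5) → [3335/28, 575/4, 38543/280]
+L6 (α=1/5) → [4539/35, 702/5, 38543/350]
= [130, 140, 110]

at x=1,y=1 over L1,L2,L3,L4,L5,L6:
L1 α=1/7: [23/7, 31/7, 192/7]
L2 α=2/5: [97/35, 2739/35, 3544/35]
L3 α=3/4: [1993/35, 14289/140, 2087/70]
L4 α=0: [1993/35, 14289/140, 2087/70]
L5 α=3/4: [18583/140, 36549/560, 32957/280]
L6 α=3/7: [23518/245, 84429/980, 57107/490]
→ [96, 86, 117]

query (0,0) [L1,L2,L3,L4,L5,L7] — begin 0,0,0
after L1 α=3/4: [135/4, 285/4, 15/4]
after L2 α=1/3: [463/6, 129/2, 49/6]
after L3 α=1/5: [1136/15, 491/5, 713/15]
after L4 α=2/3: [3716/45, 1741/15, 6113/45]
after L5 α=2/3: [21446/135, 7321/45, 9263/135]
after L7 α=4/7: [50606/315, 20581/105, 38603/315]
rounded: [161, 196, 123]

at x=0,y=1 over L1,L2,L3,L4,L5,L7:
+L1 (α=3/7) → [603/7, 15, 60/7]
+L2 (α=1/4) → [1489/14, 135/2, 565/28]
+L3 (α=1/4) → [7827/56, 715/8, 6847/112]
+L4 (α=1/2) → [13483/112, 2323/16, 28015/224]
+L5 (α=1/5) → [3335/28, 575/4, 38543/280]
+L7 (α=1/3) → [2003/14, 197/2, 51143/420]
rounded: [143, 98, 122]

query (1,1) [L1,L2,L3,L4,L5,L8] — begin 0,0,0
after L1 α=1/7: [23/7, 31/7, 192/7]
after L2 α=2/5: [97/35, 2739/35, 3544/35]
after L3 α=3/4: [1993/35, 14289/140, 2087/70]
after L4 α=0: [1993/35, 14289/140, 2087/70]
after L5 α=3/4: [18583/140, 36549/560, 32957/280]
after L8 α=1/4: [87249/560, 156687/2240, 142831/1120]
→ [156, 70, 128]

query (1,0) [L1,L2,L3,L4,L5] — begin 0,0,0
after L1 α=2/3: [200/3, 274/3, 120]
after L2 α=1/4: [415/4, 503/4, 142]
after L3 α=0: [415/4, 503/4, 142]
after L4 α=0: [415/4, 503/4, 142]
after L5 α=1/2: [1127/8, 955/8, 151]
= [141, 119, 151]


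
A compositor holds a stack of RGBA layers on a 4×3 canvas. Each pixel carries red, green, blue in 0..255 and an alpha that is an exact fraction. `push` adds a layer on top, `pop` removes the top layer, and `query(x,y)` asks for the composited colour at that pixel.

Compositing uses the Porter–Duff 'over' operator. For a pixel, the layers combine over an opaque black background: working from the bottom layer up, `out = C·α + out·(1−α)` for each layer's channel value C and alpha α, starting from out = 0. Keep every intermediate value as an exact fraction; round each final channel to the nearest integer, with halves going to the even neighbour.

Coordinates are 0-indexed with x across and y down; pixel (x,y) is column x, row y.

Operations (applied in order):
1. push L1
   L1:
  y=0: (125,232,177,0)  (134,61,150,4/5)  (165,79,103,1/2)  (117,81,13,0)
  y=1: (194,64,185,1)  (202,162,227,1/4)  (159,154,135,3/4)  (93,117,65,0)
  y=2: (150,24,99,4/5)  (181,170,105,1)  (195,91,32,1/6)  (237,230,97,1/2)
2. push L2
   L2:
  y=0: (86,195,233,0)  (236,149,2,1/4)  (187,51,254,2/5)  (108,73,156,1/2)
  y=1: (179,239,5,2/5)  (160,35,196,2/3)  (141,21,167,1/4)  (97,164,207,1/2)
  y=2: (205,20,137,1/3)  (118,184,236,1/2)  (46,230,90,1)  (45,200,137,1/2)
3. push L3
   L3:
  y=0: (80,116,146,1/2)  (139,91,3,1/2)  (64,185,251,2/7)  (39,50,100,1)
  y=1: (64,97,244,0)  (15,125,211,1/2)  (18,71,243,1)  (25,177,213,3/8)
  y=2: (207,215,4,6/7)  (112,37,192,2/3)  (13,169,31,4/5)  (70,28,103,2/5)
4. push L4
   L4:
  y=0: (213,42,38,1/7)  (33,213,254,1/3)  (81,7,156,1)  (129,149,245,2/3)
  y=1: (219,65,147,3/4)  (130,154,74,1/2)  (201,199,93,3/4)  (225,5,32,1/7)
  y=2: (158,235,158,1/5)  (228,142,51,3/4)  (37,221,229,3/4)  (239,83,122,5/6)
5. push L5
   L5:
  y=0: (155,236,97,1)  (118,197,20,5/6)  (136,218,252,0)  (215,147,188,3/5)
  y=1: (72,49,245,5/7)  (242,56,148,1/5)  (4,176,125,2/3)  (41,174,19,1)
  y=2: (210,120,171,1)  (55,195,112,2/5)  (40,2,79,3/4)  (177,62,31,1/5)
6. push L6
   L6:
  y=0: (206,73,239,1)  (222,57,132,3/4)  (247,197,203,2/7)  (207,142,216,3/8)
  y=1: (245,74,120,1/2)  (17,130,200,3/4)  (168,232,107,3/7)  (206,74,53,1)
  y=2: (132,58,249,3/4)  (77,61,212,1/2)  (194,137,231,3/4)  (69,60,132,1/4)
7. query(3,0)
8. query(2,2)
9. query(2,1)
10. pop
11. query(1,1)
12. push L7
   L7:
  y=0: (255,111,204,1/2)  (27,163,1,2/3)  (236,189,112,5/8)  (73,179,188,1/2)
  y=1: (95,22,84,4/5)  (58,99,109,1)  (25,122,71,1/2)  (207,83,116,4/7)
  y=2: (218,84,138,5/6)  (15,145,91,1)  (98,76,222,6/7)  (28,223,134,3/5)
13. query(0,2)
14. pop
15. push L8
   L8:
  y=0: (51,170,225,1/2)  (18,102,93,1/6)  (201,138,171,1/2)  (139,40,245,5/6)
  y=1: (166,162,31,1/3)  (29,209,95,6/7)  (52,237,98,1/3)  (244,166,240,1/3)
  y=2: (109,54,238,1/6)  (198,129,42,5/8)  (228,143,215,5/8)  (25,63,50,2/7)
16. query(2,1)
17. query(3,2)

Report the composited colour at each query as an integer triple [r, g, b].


at x=3,y=0 over L1,L2,L3,L4,L5,L6:
after L1 α=0: [0, 0, 0]
after L2 α=1/2: [54, 73/2, 78]
after L3 α=1: [39, 50, 100]
after L4 α=2/3: [99, 116, 590/3]
after L5 α=3/5: [843/5, 673/5, 2872/15]
after L6 α=3/8: [183, 1099/8, 602/3]
→ [183, 137, 201]

at x=2,y=2 over L1,L2,L3,L4,L5,L6:
after L1 α=1/6: [65/2, 91/6, 16/3]
after L2 α=1: [46, 230, 90]
after L3 α=4/5: [98/5, 906/5, 214/5]
after L4 α=3/4: [653/20, 4221/20, 3649/20]
after L5 α=3/4: [3053/80, 4341/80, 8389/80]
after L6 α=3/4: [49613/320, 37221/320, 63829/320]
rounded: [155, 116, 199]

(2,1) stack=L1,L2,L3,L4,L5,L6; from [0,0,0]:
after L1 α=3/4: [477/4, 231/2, 405/4]
after L2 α=1/4: [1995/16, 735/8, 1883/16]
after L3 α=1: [18, 71, 243]
after L4 α=3/4: [621/4, 167, 261/2]
after L5 α=2/3: [653/12, 173, 761/6]
after L6 α=3/7: [2165/21, 1388/7, 355/3]
= [103, 198, 118]

query (1,1) [L1,L2,L3,L4,L5] — begin 0,0,0
+L1 (α=1/4) → [101/2, 81/2, 227/4]
+L2 (α=2/3) → [247/2, 221/6, 1795/12]
+L3 (α=1/2) → [277/4, 971/12, 4327/24]
+L4 (α=1/2) → [797/8, 2819/24, 6103/48]
+L5 (α=1/5) → [1281/10, 631/6, 7879/60]
= [128, 105, 131]

at x=0,y=2 over L1,L2,L3,L4,L5,L7:
after L1 α=4/5: [120, 96/5, 396/5]
after L2 α=1/3: [445/3, 292/15, 1477/15]
after L3 α=6/7: [4171/21, 2806/15, 1837/105]
after L4 α=1/5: [20002/105, 14749/75, 23938/525]
after L5 α=1: [210, 120, 171]
after L7 α=5/6: [650/3, 90, 287/2]
→ [217, 90, 144]

at x=2,y=1 over L1,L2,L3,L4,L5,L8:
L1 α=3/4: [477/4, 231/2, 405/4]
L2 α=1/4: [1995/16, 735/8, 1883/16]
L3 α=1: [18, 71, 243]
L4 α=3/4: [621/4, 167, 261/2]
L5 α=2/3: [653/12, 173, 761/6]
L8 α=1/3: [965/18, 583/3, 1055/9]
→ [54, 194, 117]

(3,2) stack=L1,L2,L3,L4,L5,L8; from [0,0,0]:
L1 α=1/2: [237/2, 115, 97/2]
L2 α=1/2: [327/4, 315/2, 371/4]
L3 α=2/5: [1541/20, 1057/10, 1937/20]
L4 α=5/6: [25441/120, 5207/60, 14137/120]
L5 α=1/5: [30751/150, 6137/75, 15067/150]
L8 α=2/7: [32251/210, 8027/105, 2581/30]
= [154, 76, 86]


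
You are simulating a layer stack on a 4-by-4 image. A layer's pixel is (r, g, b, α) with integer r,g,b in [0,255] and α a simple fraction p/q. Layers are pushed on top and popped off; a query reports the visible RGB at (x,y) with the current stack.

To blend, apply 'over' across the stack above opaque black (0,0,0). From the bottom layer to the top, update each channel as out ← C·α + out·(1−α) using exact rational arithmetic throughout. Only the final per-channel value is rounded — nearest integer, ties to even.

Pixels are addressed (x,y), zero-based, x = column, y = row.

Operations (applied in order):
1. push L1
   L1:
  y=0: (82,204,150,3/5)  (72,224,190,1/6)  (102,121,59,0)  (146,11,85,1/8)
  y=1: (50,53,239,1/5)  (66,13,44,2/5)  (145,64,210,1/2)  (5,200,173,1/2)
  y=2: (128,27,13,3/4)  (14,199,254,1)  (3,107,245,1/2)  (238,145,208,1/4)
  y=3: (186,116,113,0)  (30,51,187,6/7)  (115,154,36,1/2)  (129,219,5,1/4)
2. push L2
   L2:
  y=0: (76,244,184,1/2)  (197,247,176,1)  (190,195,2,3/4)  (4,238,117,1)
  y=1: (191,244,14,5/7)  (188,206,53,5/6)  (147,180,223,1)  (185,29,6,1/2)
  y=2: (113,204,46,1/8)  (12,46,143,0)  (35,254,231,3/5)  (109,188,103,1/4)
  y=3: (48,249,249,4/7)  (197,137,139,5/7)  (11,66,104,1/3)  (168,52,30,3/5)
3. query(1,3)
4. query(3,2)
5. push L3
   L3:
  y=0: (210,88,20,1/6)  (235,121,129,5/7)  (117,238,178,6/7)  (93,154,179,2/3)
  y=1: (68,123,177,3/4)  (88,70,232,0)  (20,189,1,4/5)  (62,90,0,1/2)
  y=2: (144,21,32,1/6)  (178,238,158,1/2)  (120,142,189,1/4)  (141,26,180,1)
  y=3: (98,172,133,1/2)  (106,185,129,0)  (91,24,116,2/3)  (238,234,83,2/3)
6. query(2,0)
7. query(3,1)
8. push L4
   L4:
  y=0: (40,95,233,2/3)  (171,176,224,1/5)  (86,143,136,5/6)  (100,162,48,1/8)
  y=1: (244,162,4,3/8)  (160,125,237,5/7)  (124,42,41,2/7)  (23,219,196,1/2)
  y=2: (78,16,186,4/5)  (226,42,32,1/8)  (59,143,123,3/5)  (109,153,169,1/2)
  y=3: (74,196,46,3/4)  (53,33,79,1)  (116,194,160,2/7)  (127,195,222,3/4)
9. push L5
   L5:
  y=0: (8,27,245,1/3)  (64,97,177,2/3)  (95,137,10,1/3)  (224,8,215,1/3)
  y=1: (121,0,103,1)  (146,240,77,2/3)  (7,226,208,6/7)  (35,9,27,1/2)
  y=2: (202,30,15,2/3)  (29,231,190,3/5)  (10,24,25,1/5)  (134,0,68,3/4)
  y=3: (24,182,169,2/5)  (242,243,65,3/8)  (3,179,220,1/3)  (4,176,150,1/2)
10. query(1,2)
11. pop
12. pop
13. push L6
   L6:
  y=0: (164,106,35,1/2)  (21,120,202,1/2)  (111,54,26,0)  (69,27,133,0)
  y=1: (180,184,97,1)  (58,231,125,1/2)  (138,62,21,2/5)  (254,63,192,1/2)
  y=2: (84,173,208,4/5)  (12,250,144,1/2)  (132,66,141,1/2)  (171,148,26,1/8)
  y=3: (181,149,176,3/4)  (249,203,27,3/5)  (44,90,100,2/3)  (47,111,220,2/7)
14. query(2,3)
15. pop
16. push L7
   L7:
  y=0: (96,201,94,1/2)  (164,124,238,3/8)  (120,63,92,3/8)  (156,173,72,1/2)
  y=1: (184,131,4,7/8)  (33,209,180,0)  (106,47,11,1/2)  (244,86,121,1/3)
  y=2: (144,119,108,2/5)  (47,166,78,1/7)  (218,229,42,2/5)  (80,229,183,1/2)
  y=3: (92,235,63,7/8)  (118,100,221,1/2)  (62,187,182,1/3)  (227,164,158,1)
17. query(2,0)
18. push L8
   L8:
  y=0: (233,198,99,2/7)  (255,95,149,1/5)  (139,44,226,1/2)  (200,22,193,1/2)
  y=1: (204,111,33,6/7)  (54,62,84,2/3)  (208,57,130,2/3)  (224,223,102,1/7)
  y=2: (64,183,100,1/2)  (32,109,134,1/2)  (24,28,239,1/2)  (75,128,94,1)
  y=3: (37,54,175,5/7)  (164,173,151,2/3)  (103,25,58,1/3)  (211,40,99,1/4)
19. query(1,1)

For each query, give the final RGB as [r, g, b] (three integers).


query (1,3) [L1,L2] — begin 0,0,0
L1 α=6/7: [180/7, 306/7, 1122/7]
L2 α=5/7: [7255/49, 5407/49, 7109/49]
→ [148, 110, 145]

query (3,2) [L1,L2] — begin 0,0,0
L1 α=1/4: [119/2, 145/4, 52]
L2 α=1/4: [575/8, 1187/16, 259/4]
→ [72, 74, 65]

query (2,0) [L1,L2,L3] — begin 0,0,0
+L1 (α=0) → [0, 0, 0]
+L2 (α=3/4) → [285/2, 585/4, 3/2]
+L3 (α=6/7) → [1689/14, 6297/28, 2139/14]
rounded: [121, 225, 153]

query (3,1) [L1,L2,L3] — begin 0,0,0
L1 α=1/2: [5/2, 100, 173/2]
L2 α=1/2: [375/4, 129/2, 185/4]
L3 α=1/2: [623/8, 309/4, 185/8]
= [78, 77, 23]

query (1,2) [L1,L2,L3,L4,L5] — begin 0,0,0
+L1 (α=1) → [14, 199, 254]
+L2 (α=0) → [14, 199, 254]
+L3 (α=1/2) → [96, 437/2, 206]
+L4 (α=1/8) → [449/4, 3143/16, 737/4]
+L5 (α=3/5) → [623/10, 8687/40, 1877/10]
= [62, 217, 188]

(2,3) stack=L1,L2,L3,L6; from [0,0,0]:
L1 α=1/2: [115/2, 77, 18]
L2 α=1/3: [42, 220/3, 140/3]
L3 α=2/3: [224/3, 364/9, 836/9]
L6 α=2/3: [488/9, 1984/27, 2636/27]
= [54, 73, 98]

(2,0) stack=L1,L2,L3,L7; from [0,0,0]:
L1 α=0: [0, 0, 0]
L2 α=3/4: [285/2, 585/4, 3/2]
L3 α=6/7: [1689/14, 6297/28, 2139/14]
L7 α=3/8: [13485/112, 36777/224, 14559/112]
→ [120, 164, 130]

at x=1,y=1 over L1,L2,L3,L7,L8:
after L1 α=2/5: [132/5, 26/5, 88/5]
after L2 α=5/6: [2416/15, 2588/15, 471/10]
after L3 α=0: [2416/15, 2588/15, 471/10]
after L7 α=0: [2416/15, 2588/15, 471/10]
after L8 α=2/3: [4036/45, 4448/45, 717/10]
→ [90, 99, 72]


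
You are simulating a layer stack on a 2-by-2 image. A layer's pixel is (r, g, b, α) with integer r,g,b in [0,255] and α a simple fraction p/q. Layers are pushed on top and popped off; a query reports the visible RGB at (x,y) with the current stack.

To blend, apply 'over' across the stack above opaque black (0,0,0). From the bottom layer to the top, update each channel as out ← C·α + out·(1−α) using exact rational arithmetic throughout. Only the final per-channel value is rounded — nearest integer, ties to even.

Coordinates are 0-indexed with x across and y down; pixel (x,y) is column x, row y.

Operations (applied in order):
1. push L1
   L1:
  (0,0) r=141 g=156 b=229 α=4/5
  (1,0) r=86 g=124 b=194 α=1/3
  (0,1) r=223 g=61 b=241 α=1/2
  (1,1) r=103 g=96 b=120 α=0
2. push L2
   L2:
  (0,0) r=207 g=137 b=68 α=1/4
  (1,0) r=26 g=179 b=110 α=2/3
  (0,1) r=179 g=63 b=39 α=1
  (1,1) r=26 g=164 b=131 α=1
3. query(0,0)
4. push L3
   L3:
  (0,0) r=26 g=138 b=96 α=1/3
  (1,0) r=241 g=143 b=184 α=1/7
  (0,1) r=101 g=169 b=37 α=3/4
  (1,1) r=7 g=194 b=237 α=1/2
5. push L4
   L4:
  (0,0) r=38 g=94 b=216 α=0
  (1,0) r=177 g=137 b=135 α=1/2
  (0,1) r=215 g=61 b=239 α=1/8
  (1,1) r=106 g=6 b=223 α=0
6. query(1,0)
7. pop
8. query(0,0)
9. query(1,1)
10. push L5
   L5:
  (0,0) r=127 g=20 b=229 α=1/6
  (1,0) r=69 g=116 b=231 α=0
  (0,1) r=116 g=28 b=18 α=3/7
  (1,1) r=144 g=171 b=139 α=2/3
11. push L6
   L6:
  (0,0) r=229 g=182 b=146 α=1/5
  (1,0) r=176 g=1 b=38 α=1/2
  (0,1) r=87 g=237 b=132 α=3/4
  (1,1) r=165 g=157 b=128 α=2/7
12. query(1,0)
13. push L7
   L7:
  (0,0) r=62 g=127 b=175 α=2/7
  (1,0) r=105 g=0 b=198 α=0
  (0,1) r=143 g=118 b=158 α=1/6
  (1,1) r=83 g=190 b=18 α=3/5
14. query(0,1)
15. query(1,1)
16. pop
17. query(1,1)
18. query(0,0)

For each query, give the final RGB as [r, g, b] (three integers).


at x=0,y=0 over L1,L2:
after L1 α=4/5: [564/5, 624/5, 916/5]
after L2 α=1/4: [2727/20, 2557/20, 772/5]
→ [136, 128, 154]

at x=1,y=0 over L1,L2,L3,L4:
L1 α=1/3: [86/3, 124/3, 194/3]
L2 α=2/3: [242/9, 1198/9, 854/9]
L3 α=1/7: [1207/21, 2825/21, 2260/21]
L4 α=1/2: [2462/21, 2851/21, 5095/42]
= [117, 136, 121]

at x=0,y=0 over L1,L2,L3:
+L1 (α=4/5) → [564/5, 624/5, 916/5]
+L2 (α=1/4) → [2727/20, 2557/20, 772/5]
+L3 (α=1/3) → [2987/30, 3937/30, 2024/15]
→ [100, 131, 135]

(1,1) stack=L1,L2,L3; from [0,0,0]:
L1 α=0: [0, 0, 0]
L2 α=1: [26, 164, 131]
L3 α=1/2: [33/2, 179, 184]
→ [16, 179, 184]

(1,0) stack=L1,L2,L3,L5,L6; from [0,0,0]:
after L1 α=1/3: [86/3, 124/3, 194/3]
after L2 α=2/3: [242/9, 1198/9, 854/9]
after L3 α=1/7: [1207/21, 2825/21, 2260/21]
after L5 α=0: [1207/21, 2825/21, 2260/21]
after L6 α=1/2: [4903/42, 1423/21, 1529/21]
rounded: [117, 68, 73]

query (0,1) [L1,L2,L3,L5,L6,L7] — begin 0,0,0
+L1 (α=1/2) → [223/2, 61/2, 241/2]
+L2 (α=1) → [179, 63, 39]
+L3 (α=3/4) → [241/2, 285/2, 75/2]
+L5 (α=3/7) → [830/7, 654/7, 204/7]
+L6 (α=3/4) → [2657/28, 5631/28, 744/7]
+L7 (α=1/6) → [5763/56, 31459/168, 2413/21]
rounded: [103, 187, 115]

(1,1) stack=L1,L2,L3,L5,L6,L7; from [0,0,0]:
+L1 (α=0) → [0, 0, 0]
+L2 (α=1) → [26, 164, 131]
+L3 (α=1/2) → [33/2, 179, 184]
+L5 (α=2/3) → [203/2, 521/3, 154]
+L6 (α=2/7) → [1675/14, 3547/21, 1026/7]
+L7 (α=3/5) → [3418/35, 19064/105, 486/7]
rounded: [98, 182, 69]

query (1,1) [L1,L2,L3,L5,L6] — begin 0,0,0
L1 α=0: [0, 0, 0]
L2 α=1: [26, 164, 131]
L3 α=1/2: [33/2, 179, 184]
L5 α=2/3: [203/2, 521/3, 154]
L6 α=2/7: [1675/14, 3547/21, 1026/7]
rounded: [120, 169, 147]

query (0,0) [L1,L2,L3,L5,L6] — begin 0,0,0
+L1 (α=4/5) → [564/5, 624/5, 916/5]
+L2 (α=1/4) → [2727/20, 2557/20, 772/5]
+L3 (α=1/3) → [2987/30, 3937/30, 2024/15]
+L5 (α=1/6) → [3749/36, 4057/36, 2711/18]
+L6 (α=1/5) → [1162/9, 1139/9, 6736/45]
= [129, 127, 150]


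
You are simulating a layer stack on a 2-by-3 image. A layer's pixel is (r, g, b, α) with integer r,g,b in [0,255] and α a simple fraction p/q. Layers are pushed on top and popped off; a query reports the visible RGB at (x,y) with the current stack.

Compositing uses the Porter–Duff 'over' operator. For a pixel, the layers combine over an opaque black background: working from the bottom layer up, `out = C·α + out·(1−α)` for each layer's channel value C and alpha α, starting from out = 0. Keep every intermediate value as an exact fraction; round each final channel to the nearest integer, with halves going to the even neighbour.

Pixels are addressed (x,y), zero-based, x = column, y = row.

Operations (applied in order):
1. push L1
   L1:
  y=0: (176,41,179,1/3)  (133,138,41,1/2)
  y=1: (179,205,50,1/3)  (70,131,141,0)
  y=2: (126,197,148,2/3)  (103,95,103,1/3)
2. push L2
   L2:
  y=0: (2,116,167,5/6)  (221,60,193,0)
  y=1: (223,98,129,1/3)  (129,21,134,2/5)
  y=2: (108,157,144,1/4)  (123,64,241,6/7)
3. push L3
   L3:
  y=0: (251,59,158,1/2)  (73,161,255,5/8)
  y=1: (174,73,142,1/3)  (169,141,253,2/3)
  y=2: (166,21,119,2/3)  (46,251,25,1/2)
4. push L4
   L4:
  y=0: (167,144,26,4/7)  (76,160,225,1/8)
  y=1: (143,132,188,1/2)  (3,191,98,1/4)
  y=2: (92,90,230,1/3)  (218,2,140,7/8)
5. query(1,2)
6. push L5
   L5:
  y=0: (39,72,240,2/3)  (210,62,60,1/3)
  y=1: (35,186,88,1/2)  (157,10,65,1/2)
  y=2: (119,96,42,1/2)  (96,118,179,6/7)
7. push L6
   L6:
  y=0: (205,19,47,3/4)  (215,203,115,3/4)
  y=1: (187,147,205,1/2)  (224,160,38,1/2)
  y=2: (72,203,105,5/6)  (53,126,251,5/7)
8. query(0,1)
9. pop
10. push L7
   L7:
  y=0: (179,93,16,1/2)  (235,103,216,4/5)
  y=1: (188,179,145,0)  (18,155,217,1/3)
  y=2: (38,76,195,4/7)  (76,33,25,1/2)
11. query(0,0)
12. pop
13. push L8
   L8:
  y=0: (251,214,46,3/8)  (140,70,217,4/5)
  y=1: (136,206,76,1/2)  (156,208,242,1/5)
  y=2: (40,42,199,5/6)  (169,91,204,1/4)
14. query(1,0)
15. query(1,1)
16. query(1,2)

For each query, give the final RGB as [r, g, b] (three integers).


(1,2) stack=L1,L2,L3,L4; from [0,0,0]:
after L1 α=1/3: [103/3, 95/3, 103/3]
after L2 α=6/7: [331/3, 1247/21, 4441/21]
after L3 α=1/2: [469/6, 3259/21, 2483/21]
after L4 α=7/8: [9625/48, 3553/168, 23063/168]
→ [201, 21, 137]

at x=0,y=1 over L1,L2,L3,L4,L5,L6:
L1 α=1/3: [179/3, 205/3, 50/3]
L2 α=1/3: [1027/9, 704/9, 487/9]
L3 α=1/3: [3620/27, 2065/27, 2252/27]
L4 α=1/2: [7481/54, 5629/54, 3664/27]
L5 α=1/2: [9371/108, 15673/108, 3020/27]
L6 α=1/2: [29567/216, 31549/216, 8555/54]
= [137, 146, 158]

at x=0,y=0 over L1,L2,L3,L4,L5,L7:
L1 α=1/3: [176/3, 41/3, 179/3]
L2 α=5/6: [103/9, 1781/18, 1342/9]
L3 α=1/2: [1181/9, 2843/36, 1382/9]
L4 α=4/7: [455/3, 9755/84, 242/3]
L5 α=2/3: [689/9, 21851/252, 1682/9]
L7 α=1/2: [1150/9, 45287/504, 913/9]
= [128, 90, 101]

query (1,0) [L1,L2,L3,L4,L5,L8] — begin 0,0,0
after L1 α=1/2: [133/2, 69, 41/2]
after L2 α=0: [133/2, 69, 41/2]
after L3 α=5/8: [1129/16, 253/2, 2673/16]
after L4 α=1/8: [9119/128, 2091/16, 22311/128]
after L5 α=1/3: [22559/192, 2587/24, 8717/64]
after L8 α=4/5: [130079/960, 9307/120, 64269/320]
→ [135, 78, 201]

(1,1) stack=L1,L2,L3,L4,L5,L8; from [0,0,0]:
L1 α=0: [0, 0, 0]
L2 α=2/5: [258/5, 42/5, 268/5]
L3 α=2/3: [1948/15, 484/5, 2798/15]
L4 α=1/4: [1963/20, 2407/20, 822/5]
L5 α=1/2: [5103/40, 2607/40, 1147/10]
L8 α=1/5: [6663/50, 4687/50, 3504/25]
→ [133, 94, 140]

(1,2) stack=L1,L2,L3,L4,L5,L8; from [0,0,0]:
L1 α=1/3: [103/3, 95/3, 103/3]
L2 α=6/7: [331/3, 1247/21, 4441/21]
L3 α=1/2: [469/6, 3259/21, 2483/21]
L4 α=7/8: [9625/48, 3553/168, 23063/168]
L5 α=6/7: [37273/336, 122497/1176, 203495/1176]
L8 α=1/4: [56201/448, 158169/1568, 283463/1568]
= [125, 101, 181]


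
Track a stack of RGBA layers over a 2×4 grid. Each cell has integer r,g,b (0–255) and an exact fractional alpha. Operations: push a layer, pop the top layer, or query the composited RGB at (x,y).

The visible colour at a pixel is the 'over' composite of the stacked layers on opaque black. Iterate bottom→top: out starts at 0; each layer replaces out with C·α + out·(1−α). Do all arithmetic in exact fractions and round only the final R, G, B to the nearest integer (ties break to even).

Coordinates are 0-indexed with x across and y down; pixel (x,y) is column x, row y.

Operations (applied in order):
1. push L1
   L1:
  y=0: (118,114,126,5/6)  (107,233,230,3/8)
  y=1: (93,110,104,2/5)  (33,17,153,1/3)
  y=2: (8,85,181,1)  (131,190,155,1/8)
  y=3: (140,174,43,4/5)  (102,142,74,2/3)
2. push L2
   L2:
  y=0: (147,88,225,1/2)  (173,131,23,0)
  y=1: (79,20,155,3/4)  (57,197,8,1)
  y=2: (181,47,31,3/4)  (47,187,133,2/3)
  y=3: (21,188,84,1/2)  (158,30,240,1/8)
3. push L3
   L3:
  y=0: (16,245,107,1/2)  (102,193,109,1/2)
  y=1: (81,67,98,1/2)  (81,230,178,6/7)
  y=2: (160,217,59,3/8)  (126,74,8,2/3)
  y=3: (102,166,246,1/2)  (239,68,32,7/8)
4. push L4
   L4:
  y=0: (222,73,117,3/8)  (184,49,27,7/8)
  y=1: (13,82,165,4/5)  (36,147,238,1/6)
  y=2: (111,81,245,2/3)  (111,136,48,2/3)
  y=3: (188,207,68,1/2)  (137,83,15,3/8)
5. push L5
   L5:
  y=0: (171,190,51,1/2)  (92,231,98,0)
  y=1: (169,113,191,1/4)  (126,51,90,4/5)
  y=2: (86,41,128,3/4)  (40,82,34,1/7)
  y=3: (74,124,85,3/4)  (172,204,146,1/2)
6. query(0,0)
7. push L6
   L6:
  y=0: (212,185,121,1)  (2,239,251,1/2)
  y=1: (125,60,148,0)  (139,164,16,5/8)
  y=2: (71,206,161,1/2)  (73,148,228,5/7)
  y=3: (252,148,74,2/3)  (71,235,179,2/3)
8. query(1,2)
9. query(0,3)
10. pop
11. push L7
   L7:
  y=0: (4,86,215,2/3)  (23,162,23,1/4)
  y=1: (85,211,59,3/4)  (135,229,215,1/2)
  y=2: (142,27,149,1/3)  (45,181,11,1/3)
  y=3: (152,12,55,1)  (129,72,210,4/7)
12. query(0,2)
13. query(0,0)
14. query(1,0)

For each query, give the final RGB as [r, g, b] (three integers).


query (0,0) [L1,L2,L3,L4,L5] — begin 0,0,0
+L1 (α=5/6) → [295/3, 95, 105]
+L2 (α=1/2) → [368/3, 183/2, 165]
+L3 (α=1/2) → [208/3, 673/4, 136]
+L4 (α=3/8) → [1519/12, 4241/32, 1031/8]
+L5 (α=1/2) → [3571/24, 10321/64, 1439/16]
= [149, 161, 90]

at x=1,y=2 over L1,L2,L3,L4,L5,L6:
after L1 α=1/8: [131/8, 95/4, 155/8]
after L2 α=2/3: [883/24, 1591/12, 761/8]
after L3 α=2/3: [6931/72, 3367/36, 889/24]
after L4 α=2/3: [22915/216, 13159/108, 3193/72]
after L5 α=1/7: [24355/252, 14635/126, 3601/84]
after L6 α=5/7: [70345/882, 61255/441, 51481/294]
= [80, 139, 175]

(0,3) stack=L1,L2,L3,L4,L5,L6; from [0,0,0]:
after L1 α=4/5: [112, 696/5, 172/5]
after L2 α=1/2: [133/2, 818/5, 296/5]
after L3 α=1/2: [337/4, 824/5, 763/5]
after L4 α=1/2: [1089/8, 1859/10, 1103/10]
after L5 α=3/4: [2865/32, 5579/40, 3653/40]
after L6 α=2/3: [6331/32, 17419/120, 3191/40]
rounded: [198, 145, 80]

(0,2) stack=L1,L2,L3,L4,L5,L7; from [0,0,0]:
+L1 (α=1) → [8, 85, 181]
+L2 (α=3/4) → [551/4, 113/2, 137/2]
+L3 (α=3/8) → [4675/32, 1867/16, 1039/16]
+L4 (α=2/3) → [11779/96, 4459/48, 8879/48]
+L5 (α=3/4) → [36547/384, 10363/192, 27311/192]
+L7 (α=1/3) → [63811/576, 12955/288, 41615/288]
→ [111, 45, 144]

(0,0) stack=L1,L2,L3,L4,L5,L7; from [0,0,0]:
L1 α=5/6: [295/3, 95, 105]
L2 α=1/2: [368/3, 183/2, 165]
L3 α=1/2: [208/3, 673/4, 136]
L4 α=3/8: [1519/12, 4241/32, 1031/8]
L5 α=1/2: [3571/24, 10321/64, 1439/16]
L7 α=2/3: [3763/72, 21329/192, 2773/16]
→ [52, 111, 173]

query (1,0) [L1,L2,L3,L4,L5,L7] — begin 0,0,0
after L1 α=3/8: [321/8, 699/8, 345/4]
after L2 α=0: [321/8, 699/8, 345/4]
after L3 α=1/2: [1137/16, 2243/16, 781/8]
after L4 α=7/8: [21745/128, 7731/128, 2293/64]
after L5 α=0: [21745/128, 7731/128, 2293/64]
after L7 α=1/4: [68179/512, 43929/512, 8351/256]
= [133, 86, 33]


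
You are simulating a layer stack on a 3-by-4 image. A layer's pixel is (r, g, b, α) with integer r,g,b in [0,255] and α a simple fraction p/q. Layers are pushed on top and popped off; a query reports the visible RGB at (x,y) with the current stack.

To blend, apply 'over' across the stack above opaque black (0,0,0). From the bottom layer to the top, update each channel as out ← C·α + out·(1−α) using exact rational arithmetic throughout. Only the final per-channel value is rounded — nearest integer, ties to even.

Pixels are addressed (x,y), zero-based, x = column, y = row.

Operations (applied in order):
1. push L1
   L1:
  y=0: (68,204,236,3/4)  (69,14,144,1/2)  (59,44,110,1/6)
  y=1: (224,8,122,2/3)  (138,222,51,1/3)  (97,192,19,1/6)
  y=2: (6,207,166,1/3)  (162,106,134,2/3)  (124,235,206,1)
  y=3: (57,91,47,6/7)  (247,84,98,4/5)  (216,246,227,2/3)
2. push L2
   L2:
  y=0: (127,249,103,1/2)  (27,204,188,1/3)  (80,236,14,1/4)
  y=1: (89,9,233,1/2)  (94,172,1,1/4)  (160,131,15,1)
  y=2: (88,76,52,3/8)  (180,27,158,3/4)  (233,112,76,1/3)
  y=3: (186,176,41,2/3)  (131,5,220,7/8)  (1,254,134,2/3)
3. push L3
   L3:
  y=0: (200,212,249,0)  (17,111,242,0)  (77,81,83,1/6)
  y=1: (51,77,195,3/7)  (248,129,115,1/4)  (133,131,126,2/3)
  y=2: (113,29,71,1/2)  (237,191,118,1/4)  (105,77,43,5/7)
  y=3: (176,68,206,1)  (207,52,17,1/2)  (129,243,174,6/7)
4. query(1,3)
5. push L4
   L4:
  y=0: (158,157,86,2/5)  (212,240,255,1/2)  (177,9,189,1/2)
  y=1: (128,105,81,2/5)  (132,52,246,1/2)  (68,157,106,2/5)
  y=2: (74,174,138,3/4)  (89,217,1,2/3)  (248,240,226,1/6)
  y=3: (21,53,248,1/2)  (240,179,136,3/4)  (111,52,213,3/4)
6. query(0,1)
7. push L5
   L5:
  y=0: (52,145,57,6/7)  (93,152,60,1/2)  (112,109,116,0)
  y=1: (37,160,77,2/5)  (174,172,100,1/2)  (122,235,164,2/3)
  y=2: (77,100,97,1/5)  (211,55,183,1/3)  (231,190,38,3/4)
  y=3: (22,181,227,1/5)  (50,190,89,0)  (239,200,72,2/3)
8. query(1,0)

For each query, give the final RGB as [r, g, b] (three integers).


(1,3) stack=L1,L2,L3; from [0,0,0]:
L1 α=4/5: [988/5, 336/5, 392/5]
L2 α=7/8: [5573/40, 511/40, 2023/10]
L3 α=1/2: [13853/80, 2591/80, 2193/20]
rounded: [173, 32, 110]

(0,1) stack=L1,L2,L3,L4; from [0,0,0]:
L1 α=2/3: [448/3, 16/3, 244/3]
L2 α=1/2: [715/6, 43/6, 943/6]
L3 α=3/7: [1889/21, 779/21, 3641/21]
L4 α=2/5: [3681/35, 2249/35, 955/7]
→ [105, 64, 136]

at x=1,y=0 over L1,L2,L3,L4,L5:
L1 α=1/2: [69/2, 7, 72]
L2 α=1/3: [32, 218/3, 332/3]
L3 α=0: [32, 218/3, 332/3]
L4 α=1/2: [122, 469/3, 1097/6]
L5 α=1/2: [215/2, 925/6, 1457/12]
→ [108, 154, 121]


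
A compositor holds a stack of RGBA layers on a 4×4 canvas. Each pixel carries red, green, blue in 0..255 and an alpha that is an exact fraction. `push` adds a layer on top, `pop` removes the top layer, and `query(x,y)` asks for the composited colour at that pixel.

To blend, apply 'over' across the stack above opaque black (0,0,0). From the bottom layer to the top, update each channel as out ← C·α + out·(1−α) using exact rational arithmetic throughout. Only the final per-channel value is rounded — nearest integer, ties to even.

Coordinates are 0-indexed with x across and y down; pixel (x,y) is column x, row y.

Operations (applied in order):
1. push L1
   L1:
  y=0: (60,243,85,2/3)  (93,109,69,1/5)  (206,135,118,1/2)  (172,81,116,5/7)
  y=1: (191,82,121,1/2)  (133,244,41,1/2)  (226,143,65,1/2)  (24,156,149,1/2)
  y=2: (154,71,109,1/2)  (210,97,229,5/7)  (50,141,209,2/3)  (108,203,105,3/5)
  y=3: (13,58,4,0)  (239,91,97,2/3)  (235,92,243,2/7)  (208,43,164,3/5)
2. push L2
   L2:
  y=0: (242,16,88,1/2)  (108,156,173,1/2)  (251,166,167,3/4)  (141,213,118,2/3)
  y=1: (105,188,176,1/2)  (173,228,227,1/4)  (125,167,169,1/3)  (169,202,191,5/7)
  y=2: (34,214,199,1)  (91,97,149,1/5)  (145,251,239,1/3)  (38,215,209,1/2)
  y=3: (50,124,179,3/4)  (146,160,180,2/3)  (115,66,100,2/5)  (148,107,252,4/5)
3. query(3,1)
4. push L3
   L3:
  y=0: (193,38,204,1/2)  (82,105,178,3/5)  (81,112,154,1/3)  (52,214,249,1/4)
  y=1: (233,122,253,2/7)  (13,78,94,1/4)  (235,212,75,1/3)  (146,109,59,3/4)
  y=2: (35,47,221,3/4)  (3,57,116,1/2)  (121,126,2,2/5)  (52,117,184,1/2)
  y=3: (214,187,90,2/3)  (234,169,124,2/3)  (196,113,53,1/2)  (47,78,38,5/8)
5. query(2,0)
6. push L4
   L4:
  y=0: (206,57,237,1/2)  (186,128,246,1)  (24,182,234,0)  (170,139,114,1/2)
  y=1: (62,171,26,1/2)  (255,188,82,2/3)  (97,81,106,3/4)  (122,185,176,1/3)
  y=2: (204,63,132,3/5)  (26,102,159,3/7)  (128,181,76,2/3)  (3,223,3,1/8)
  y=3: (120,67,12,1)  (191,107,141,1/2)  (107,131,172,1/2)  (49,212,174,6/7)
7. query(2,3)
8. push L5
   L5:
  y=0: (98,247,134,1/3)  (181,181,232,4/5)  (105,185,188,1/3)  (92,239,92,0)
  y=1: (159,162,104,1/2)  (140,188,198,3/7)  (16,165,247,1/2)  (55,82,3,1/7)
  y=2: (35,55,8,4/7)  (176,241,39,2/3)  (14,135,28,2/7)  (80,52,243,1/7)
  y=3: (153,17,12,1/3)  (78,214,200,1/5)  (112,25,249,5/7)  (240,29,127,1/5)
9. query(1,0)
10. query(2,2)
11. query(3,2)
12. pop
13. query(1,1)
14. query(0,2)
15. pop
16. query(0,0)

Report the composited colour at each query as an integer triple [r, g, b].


(3,1) stack=L1,L2; from [0,0,0]:
after L1 α=1/2: [12, 78, 149/2]
after L2 α=5/7: [869/7, 1166/7, 1104/7]
= [124, 167, 158]

query (2,0) [L1,L2,L3] — begin 0,0,0
+L1 (α=1/2) → [103, 135/2, 59]
+L2 (α=3/4) → [214, 1131/8, 140]
+L3 (α=1/3) → [509/3, 1579/12, 434/3]
= [170, 132, 145]

at x=2,y=3 over L1,L2,L3,L4:
after L1 α=2/7: [470/7, 184/7, 486/7]
after L2 α=2/5: [604/7, 1476/35, 2858/35]
after L3 α=1/2: [988/7, 5431/70, 4713/70]
after L4 α=1/2: [1737/14, 14601/140, 16753/140]
= [124, 104, 120]

query (1,0) [L1,L2,L3,L4,L5] — begin 0,0,0
L1 α=1/5: [93/5, 109/5, 69/5]
L2 α=1/2: [633/10, 889/10, 467/5]
L3 α=3/5: [1863/25, 2464/25, 3604/25]
L4 α=1: [186, 128, 246]
L5 α=4/5: [182, 852/5, 1174/5]
→ [182, 170, 235]

query (2,2) [L1,L2,L3,L4,L5] — begin 0,0,0
after L1 α=2/3: [100/3, 94, 418/3]
after L2 α=1/3: [635/9, 439/3, 1553/9]
after L3 α=2/5: [1361/15, 691/5, 313/3]
after L4 α=2/3: [5201/45, 2501/15, 769/9]
after L5 α=2/7: [779/9, 473/3, 4349/63]
→ [87, 158, 69]

query (3,2) [L1,L2,L3,L4,L5] — begin 0,0,0
L1 α=3/5: [324/5, 609/5, 63]
L2 α=1/2: [257/5, 842/5, 136]
L3 α=1/2: [517/10, 1427/10, 160]
L4 α=1/8: [3649/80, 12219/80, 1123/8]
L5 α=1/7: [2021/40, 38737/280, 4341/28]
→ [51, 138, 155]

query (1,1) [L1,L2,L3,L4] — begin 0,0,0
+L1 (α=1/2) → [133/2, 122, 41/2]
+L2 (α=1/4) → [745/8, 297/2, 577/8]
+L3 (α=1/4) → [2339/32, 1047/8, 2483/32]
+L4 (α=2/3) → [18659/96, 4055/24, 2577/32]
rounded: [194, 169, 81]

at x=0,y=2 over L1,L2,L3,L4:
+L1 (α=1/2) → [77, 71/2, 109/2]
+L2 (α=1) → [34, 214, 199]
+L3 (α=3/4) → [139/4, 355/4, 431/2]
+L4 (α=3/5) → [1363/10, 733/10, 827/5]
→ [136, 73, 165]

(0,0) stack=L1,L2,L3; from [0,0,0]:
L1 α=2/3: [40, 162, 170/3]
L2 α=1/2: [141, 89, 217/3]
L3 α=1/2: [167, 127/2, 829/6]
= [167, 64, 138]


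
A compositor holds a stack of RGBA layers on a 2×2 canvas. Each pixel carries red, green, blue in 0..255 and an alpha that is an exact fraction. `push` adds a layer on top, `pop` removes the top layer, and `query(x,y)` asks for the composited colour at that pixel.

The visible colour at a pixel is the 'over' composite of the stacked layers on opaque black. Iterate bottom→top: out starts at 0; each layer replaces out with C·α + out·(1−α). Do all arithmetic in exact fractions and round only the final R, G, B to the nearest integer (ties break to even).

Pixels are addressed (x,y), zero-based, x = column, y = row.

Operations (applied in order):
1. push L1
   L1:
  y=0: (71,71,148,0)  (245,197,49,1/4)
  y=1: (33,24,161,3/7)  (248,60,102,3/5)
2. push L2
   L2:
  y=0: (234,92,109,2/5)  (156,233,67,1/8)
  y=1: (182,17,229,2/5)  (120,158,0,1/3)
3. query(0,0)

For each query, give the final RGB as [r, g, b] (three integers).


at x=0,y=0 over L1,L2:
+L1 (α=0) → [0, 0, 0]
+L2 (α=2/5) → [468/5, 184/5, 218/5]
→ [94, 37, 44]


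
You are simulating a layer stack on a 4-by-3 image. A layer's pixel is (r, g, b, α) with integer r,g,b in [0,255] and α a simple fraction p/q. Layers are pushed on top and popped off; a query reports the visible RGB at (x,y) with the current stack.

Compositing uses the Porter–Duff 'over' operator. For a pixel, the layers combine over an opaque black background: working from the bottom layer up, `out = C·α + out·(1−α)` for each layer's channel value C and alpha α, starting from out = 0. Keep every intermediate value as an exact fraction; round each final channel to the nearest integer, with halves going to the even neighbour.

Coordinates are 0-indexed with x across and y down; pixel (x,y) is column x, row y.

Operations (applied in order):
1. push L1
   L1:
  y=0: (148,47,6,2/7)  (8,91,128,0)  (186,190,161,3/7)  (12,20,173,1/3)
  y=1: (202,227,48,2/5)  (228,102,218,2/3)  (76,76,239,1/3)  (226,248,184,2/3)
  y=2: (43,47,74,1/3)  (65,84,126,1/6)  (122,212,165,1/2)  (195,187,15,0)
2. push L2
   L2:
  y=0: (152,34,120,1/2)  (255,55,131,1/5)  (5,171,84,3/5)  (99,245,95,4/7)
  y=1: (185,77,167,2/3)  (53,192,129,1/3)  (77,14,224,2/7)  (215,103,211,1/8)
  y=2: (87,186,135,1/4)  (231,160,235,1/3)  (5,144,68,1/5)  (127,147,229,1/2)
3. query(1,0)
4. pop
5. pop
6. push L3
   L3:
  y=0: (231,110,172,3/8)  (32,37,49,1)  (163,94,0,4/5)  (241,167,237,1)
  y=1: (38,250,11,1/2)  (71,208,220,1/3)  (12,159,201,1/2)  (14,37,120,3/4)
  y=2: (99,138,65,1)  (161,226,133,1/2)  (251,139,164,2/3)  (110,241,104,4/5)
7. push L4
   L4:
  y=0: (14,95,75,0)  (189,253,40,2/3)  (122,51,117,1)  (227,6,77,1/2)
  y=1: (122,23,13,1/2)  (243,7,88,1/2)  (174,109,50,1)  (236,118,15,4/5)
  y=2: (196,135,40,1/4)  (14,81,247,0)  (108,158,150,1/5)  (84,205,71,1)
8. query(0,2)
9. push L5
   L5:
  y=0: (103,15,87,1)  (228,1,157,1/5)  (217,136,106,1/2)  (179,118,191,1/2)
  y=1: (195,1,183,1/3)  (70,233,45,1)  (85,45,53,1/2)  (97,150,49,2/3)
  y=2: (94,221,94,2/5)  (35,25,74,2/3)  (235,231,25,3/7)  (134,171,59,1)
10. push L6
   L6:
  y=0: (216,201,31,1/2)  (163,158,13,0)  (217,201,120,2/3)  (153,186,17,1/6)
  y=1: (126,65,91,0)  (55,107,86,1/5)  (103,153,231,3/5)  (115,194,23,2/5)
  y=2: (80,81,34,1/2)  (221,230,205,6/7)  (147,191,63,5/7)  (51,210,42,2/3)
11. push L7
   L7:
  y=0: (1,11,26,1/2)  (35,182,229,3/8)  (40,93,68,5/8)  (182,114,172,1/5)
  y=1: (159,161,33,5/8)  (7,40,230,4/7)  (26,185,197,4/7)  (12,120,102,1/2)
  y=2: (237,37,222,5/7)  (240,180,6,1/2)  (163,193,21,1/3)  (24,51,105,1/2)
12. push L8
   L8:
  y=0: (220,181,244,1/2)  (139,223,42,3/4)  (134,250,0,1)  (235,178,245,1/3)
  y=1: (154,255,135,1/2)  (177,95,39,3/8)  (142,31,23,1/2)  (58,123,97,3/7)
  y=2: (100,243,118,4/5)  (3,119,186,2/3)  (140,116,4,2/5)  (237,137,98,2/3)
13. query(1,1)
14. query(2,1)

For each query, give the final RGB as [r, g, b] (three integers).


(1,0) stack=L1,L2; from [0,0,0]:
L1 α=0: [0, 0, 0]
L2 α=1/5: [51, 11, 131/5]
rounded: [51, 11, 26]

(0,2) stack=L3,L4; from [0,0,0]:
after L3 α=1: [99, 138, 65]
after L4 α=1/4: [493/4, 549/4, 235/4]
rounded: [123, 137, 59]

at x=1,y=1 over L3,L4,L5,L6,L7,L8:
L3 α=1/3: [71/3, 208/3, 220/3]
L4 α=1/2: [400/3, 229/6, 242/3]
L5 α=1: [70, 233, 45]
L6 α=1/5: [67, 1039/5, 266/5]
L7 α=4/7: [229/7, 3917/35, 5398/35]
L8 α=3/8: [2431/28, 739/7, 6217/56]
→ [87, 106, 111]

query (2,1) [L3,L4,L5,L6,L7,L8] — begin 0,0,0
+L3 (α=1/2) → [6, 159/2, 201/2]
+L4 (α=1) → [174, 109, 50]
+L5 (α=1/2) → [259/2, 77, 103/2]
+L6 (α=3/5) → [568/5, 613/5, 796/5]
+L7 (α=4/7) → [2224/35, 5539/35, 904/5]
+L8 (α=1/2) → [3597/35, 3312/35, 1019/10]
rounded: [103, 95, 102]


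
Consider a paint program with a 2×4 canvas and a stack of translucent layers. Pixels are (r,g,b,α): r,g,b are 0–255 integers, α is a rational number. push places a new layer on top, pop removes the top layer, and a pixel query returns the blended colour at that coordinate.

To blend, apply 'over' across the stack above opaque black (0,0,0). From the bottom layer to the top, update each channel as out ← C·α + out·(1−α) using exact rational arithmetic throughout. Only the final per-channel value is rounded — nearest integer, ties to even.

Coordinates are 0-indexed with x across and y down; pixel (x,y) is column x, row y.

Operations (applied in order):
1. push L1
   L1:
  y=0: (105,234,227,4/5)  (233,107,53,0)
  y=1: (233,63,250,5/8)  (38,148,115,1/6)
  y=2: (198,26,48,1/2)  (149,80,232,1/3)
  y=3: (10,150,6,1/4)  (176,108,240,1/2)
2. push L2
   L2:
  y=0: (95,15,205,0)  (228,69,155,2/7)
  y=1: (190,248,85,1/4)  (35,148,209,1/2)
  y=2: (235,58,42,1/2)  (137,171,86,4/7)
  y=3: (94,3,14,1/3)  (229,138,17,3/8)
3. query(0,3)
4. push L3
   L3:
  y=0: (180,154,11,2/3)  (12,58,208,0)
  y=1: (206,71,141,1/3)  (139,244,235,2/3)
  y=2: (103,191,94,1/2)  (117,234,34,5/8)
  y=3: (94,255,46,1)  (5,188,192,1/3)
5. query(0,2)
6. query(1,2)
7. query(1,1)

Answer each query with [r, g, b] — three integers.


query (0,3) [L1,L2] — begin 0,0,0
+L1 (α=1/4) → [5/2, 75/2, 3/2]
+L2 (α=1/3) → [33, 26, 17/3]
→ [33, 26, 6]

query (0,2) [L1,L2,L3] — begin 0,0,0
after L1 α=1/2: [99, 13, 24]
after L2 α=1/2: [167, 71/2, 33]
after L3 α=1/2: [135, 453/4, 127/2]
rounded: [135, 113, 64]

(1,2) stack=L1,L2,L3; from [0,0,0]:
L1 α=1/3: [149/3, 80/3, 232/3]
L2 α=4/7: [697/7, 764/7, 576/7]
L3 α=5/8: [3093/28, 5241/28, 1459/28]
→ [110, 187, 52]

(1,1) stack=L1,L2,L3; from [0,0,0]:
after L1 α=1/6: [19/3, 74/3, 115/6]
after L2 α=1/2: [62/3, 259/3, 1369/12]
after L3 α=2/3: [896/9, 1723/9, 7009/36]
= [100, 191, 195]


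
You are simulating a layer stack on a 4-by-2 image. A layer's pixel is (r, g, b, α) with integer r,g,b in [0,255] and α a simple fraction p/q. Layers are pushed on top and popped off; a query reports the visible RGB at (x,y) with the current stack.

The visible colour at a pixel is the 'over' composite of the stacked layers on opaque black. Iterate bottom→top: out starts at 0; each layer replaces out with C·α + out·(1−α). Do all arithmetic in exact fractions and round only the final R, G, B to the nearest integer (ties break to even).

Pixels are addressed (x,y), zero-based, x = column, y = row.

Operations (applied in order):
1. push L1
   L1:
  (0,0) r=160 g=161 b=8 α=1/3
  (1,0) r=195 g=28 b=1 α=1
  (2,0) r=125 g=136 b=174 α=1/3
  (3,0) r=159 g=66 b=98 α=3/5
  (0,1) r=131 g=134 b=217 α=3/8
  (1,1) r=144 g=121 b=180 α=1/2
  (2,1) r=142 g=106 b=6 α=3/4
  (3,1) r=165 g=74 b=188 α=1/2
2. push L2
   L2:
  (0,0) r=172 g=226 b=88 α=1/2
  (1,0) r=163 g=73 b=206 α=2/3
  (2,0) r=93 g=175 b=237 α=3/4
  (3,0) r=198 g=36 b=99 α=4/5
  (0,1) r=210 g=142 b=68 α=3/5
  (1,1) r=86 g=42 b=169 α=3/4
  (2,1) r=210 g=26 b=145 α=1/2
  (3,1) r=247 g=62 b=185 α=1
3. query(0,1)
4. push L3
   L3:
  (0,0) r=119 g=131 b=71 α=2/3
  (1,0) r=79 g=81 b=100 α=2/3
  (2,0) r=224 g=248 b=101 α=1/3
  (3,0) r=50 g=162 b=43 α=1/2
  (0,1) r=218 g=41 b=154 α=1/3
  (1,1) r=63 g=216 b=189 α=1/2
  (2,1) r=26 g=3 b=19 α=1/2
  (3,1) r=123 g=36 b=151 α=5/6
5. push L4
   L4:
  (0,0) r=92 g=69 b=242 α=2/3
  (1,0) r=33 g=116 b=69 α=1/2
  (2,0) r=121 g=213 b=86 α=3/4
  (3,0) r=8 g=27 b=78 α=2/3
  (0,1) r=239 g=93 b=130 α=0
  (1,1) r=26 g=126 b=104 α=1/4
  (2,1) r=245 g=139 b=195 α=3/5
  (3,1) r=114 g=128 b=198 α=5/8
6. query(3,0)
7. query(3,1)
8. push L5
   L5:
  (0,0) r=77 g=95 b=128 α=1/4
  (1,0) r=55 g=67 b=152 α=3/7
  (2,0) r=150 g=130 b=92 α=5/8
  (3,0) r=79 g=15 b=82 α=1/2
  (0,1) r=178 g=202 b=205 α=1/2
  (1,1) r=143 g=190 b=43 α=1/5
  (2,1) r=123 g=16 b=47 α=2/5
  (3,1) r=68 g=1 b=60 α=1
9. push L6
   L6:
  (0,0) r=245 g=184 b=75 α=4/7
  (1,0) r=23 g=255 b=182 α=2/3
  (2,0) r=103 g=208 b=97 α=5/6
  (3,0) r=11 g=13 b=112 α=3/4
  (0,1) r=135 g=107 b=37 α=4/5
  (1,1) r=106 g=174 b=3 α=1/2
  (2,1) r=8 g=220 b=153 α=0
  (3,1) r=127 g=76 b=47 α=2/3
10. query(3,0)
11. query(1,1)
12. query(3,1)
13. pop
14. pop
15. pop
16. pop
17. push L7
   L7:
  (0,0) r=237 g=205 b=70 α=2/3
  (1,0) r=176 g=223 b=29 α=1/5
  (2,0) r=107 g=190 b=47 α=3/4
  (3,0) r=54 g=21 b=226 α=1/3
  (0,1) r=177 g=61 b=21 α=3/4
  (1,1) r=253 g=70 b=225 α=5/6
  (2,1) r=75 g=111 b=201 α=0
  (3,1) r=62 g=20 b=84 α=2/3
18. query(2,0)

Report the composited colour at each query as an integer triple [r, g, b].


at x=0,y=1 over L1,L2:
+L1 (α=3/8) → [393/8, 201/4, 651/8]
+L2 (α=3/5) → [2913/20, 1053/10, 1467/20]
rounded: [146, 105, 73]

query (3,0) [L1,L2,L3,L4] — begin 0,0,0
L1 α=3/5: [477/5, 198/5, 294/5]
L2 α=4/5: [4437/25, 918/25, 2274/25]
L3 α=1/2: [5687/50, 2484/25, 3349/50]
L4 α=2/3: [6487/150, 1278/25, 11149/150]
rounded: [43, 51, 74]

query (3,1) [L1,L2,L3,L4] — begin 0,0,0
+L1 (α=1/2) → [165/2, 37, 94]
+L2 (α=1) → [247, 62, 185]
+L3 (α=5/6) → [431/3, 121/3, 470/3]
+L4 (α=5/8) → [1001/8, 761/8, 365/2]
= [125, 95, 182]

(3,0) stack=L1,L2,L3,L4,L5,L6; from [0,0,0]:
after L1 α=3/5: [477/5, 198/5, 294/5]
after L2 α=4/5: [4437/25, 918/25, 2274/25]
after L3 α=1/2: [5687/50, 2484/25, 3349/50]
after L4 α=2/3: [6487/150, 1278/25, 11149/150]
after L5 α=1/2: [18337/300, 1653/50, 23449/300]
after L6 α=3/4: [28237/1200, 3603/200, 124249/1200]
rounded: [24, 18, 104]

query (1,1) [L1,L2,L3,L4,L5,L6] — begin 0,0,0
L1 α=1/2: [72, 121/2, 90]
L2 α=3/4: [165/2, 373/8, 597/4]
L3 α=1/2: [291/4, 2101/16, 1353/8]
L4 α=1/4: [977/16, 8319/64, 4891/32]
L5 α=1/5: [1549/20, 11359/80, 1047/8]
L6 α=1/2: [3669/40, 25279/160, 1071/16]
→ [92, 158, 67]

at x=3,y=1 over L1,L2,L3,L4,L5,L6:
L1 α=1/2: [165/2, 37, 94]
L2 α=1: [247, 62, 185]
L3 α=5/6: [431/3, 121/3, 470/3]
L4 α=5/8: [1001/8, 761/8, 365/2]
L5 α=1: [68, 1, 60]
L6 α=2/3: [322/3, 51, 154/3]
→ [107, 51, 51]

(2,0) stack=L1,L2,L7; from [0,0,0]:
after L1 α=1/3: [125/3, 136/3, 58]
after L2 α=3/4: [481/6, 1711/12, 769/4]
after L7 α=3/4: [2407/24, 8551/48, 1333/16]
= [100, 178, 83]
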